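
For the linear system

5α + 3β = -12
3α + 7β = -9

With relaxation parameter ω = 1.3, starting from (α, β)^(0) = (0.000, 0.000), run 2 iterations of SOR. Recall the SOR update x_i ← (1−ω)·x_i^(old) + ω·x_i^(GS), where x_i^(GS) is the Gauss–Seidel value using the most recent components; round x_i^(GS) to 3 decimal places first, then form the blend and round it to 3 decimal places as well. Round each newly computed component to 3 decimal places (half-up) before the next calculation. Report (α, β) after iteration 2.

Iteration 1:
  α: GS value = (-12 - (3)·0.000) / (5) = -2.400;  α ← (1−ω)·0.000 + ω·-2.400 = -3.120
  β: GS value = (-9 - (3)·-3.120) / (7) = 0.051;  β ← (1−ω)·0.000 + ω·0.051 = 0.066
Iteration 2:
  α: GS value = (-12 - (3)·0.066) / (5) = -2.440;  α ← (1−ω)·-3.120 + ω·-2.440 = -2.236
  β: GS value = (-9 - (3)·-2.236) / (7) = -0.327;  β ← (1−ω)·0.066 + ω·-0.327 = -0.445

(-2.236, -0.445)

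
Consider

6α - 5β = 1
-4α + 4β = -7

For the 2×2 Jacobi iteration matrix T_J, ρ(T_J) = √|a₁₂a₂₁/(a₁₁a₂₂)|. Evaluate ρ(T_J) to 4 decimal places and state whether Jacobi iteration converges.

a₁₂a₂₁/(a₁₁a₂₂) = (-5)·(-4) / ((6)·(4)) = 0.833333
ρ = √|0.833333| = √0.833333 = 0.9129
ρ < 1, so Jacobi converges

0.9129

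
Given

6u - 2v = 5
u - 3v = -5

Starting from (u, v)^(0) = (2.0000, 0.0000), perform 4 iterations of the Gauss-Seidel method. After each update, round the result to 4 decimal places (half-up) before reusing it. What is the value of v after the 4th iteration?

Iteration 1:
  u = (5 - (-2)·0.0000) / (6) = 0.8333
  v = (-5 - (1)·0.8333) / (-3) = 1.9444
Iteration 2:
  u = (5 - (-2)·1.9444) / (6) = 1.4815
  v = (-5 - (1)·1.4815) / (-3) = 2.1605
Iteration 3:
  u = (5 - (-2)·2.1605) / (6) = 1.5535
  v = (-5 - (1)·1.5535) / (-3) = 2.1845
Iteration 4:
  u = (5 - (-2)·2.1845) / (6) = 1.5615
  v = (-5 - (1)·1.5615) / (-3) = 2.1872

2.1872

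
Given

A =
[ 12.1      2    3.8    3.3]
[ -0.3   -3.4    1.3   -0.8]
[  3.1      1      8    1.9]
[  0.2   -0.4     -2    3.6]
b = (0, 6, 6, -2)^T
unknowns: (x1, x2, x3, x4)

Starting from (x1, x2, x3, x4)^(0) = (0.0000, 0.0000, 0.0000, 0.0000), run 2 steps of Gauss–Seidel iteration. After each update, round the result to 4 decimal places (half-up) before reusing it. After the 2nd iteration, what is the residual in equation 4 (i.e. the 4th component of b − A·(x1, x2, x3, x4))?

Iteration 1:
  x1 = (0 - (2)·0.0000 - (3.8)·0.0000 - (3.3)·0.0000) / (12.1) = 0.0000
  x2 = (6 - (-0.3)·0.0000 - (1.3)·0.0000 - (-0.8)·0.0000) / (-3.4) = -1.7647
  x3 = (6 - (3.1)·0.0000 - (1)·-1.7647 - (1.9)·0.0000) / (8) = 0.9706
  x4 = (-2 - (0.2)·0.0000 - (-0.4)·-1.7647 - (-2)·0.9706) / (3.6) = -0.2124
Iteration 2:
  x1 = (0 - (2)·-1.7647 - (3.8)·0.9706 - (3.3)·-0.2124) / (12.1) = 0.0448
  x2 = (6 - (-0.3)·0.0448 - (1.3)·0.9706 - (-0.8)·-0.2124) / (-3.4) = -1.3476
  x3 = (6 - (3.1)·0.0448 - (1)·-1.3476 - (1.9)·-0.2124) / (8) = 0.9515
  x4 = (-2 - (0.2)·0.0448 - (-0.4)·-1.3476 - (-2)·0.9515) / (3.6) = -0.1792
Residual b − A·x = (-0.8712, 0.0513, -0.0628, 0.0001)

0.0001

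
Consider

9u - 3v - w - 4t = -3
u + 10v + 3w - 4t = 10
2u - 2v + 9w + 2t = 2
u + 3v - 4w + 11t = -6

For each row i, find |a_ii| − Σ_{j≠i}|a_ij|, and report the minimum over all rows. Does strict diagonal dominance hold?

row 1: |9| − (3+1+4) = 1
row 2: |10| − (1+3+4) = 2
row 3: |9| − (2+2+2) = 3
row 4: |11| − (1+3+4) = 3
minimum over rows = 1 → strictly diagonally dominant (convergence guaranteed)

1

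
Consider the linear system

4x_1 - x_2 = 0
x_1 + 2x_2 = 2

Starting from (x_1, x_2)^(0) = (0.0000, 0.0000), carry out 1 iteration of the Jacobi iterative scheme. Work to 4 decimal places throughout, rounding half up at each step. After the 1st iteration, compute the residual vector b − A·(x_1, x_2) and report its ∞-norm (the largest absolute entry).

1.0000

Iteration 1:
  x_1 = (0 - (-1)·0.0000) / (4) = 0.0000
  x_2 = (2 - (1)·0.0000) / (2) = 1.0000
Residual b − A·x = (1.0000, 0.0000); ∞-norm = 1.0000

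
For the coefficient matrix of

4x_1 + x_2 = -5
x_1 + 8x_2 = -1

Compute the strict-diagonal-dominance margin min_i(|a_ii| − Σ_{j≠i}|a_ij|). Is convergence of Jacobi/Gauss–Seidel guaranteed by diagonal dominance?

3

row 1: |4| − (1) = 3
row 2: |8| − (1) = 7
minimum over rows = 3 → strictly diagonally dominant (convergence guaranteed)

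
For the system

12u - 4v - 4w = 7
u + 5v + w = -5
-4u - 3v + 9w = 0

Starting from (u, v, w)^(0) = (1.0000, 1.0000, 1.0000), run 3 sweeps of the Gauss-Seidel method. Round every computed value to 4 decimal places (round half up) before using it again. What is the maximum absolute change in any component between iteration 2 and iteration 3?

0.0696

Iteration 1:
  u = (7 - (-4)·1.0000 - (-4)·1.0000) / (12) = 1.2500
  v = (-5 - (1)·1.2500 - (1)·1.0000) / (5) = -1.4500
  w = (0 - (-4)·1.2500 - (-3)·-1.4500) / (9) = 0.0722
Iteration 2:
  u = (7 - (-4)·-1.4500 - (-4)·0.0722) / (12) = 0.1241
  v = (-5 - (1)·0.1241 - (1)·0.0722) / (5) = -1.0393
  w = (0 - (-4)·0.1241 - (-3)·-1.0393) / (9) = -0.2913
Iteration 3:
  u = (7 - (-4)·-1.0393 - (-4)·-0.2913) / (12) = 0.1398
  v = (-5 - (1)·0.1398 - (1)·-0.2913) / (5) = -0.9697
  w = (0 - (-4)·0.1398 - (-3)·-0.9697) / (9) = -0.2611
Change: (0.0157, 0.0696, 0.0302) → max |·| = 0.0696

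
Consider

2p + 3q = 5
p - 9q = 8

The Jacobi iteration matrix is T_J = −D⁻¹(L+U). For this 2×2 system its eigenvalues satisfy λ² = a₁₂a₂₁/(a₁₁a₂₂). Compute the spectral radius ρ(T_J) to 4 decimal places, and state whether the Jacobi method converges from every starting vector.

0.4082

a₁₂a₂₁/(a₁₁a₂₂) = (3)·(1) / ((2)·(-9)) = -0.166667
ρ = √|-0.166667| = √0.166667 = 0.4082
ρ < 1, so Jacobi converges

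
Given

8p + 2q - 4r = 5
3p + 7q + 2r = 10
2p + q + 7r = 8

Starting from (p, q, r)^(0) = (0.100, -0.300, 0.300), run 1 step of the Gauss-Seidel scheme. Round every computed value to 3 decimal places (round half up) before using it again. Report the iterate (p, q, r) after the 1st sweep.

Iteration 1:
  p = (5 - (2)·-0.300 - (-4)·0.300) / (8) = 0.850
  q = (10 - (3)·0.850 - (2)·0.300) / (7) = 0.979
  r = (8 - (2)·0.850 - (1)·0.979) / (7) = 0.760

(0.850, 0.979, 0.760)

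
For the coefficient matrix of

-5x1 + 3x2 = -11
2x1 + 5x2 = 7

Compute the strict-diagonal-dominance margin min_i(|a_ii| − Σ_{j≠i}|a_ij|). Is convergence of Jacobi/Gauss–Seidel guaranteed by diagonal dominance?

2

row 1: |-5| − (3) = 2
row 2: |5| − (2) = 3
minimum over rows = 2 → strictly diagonally dominant (convergence guaranteed)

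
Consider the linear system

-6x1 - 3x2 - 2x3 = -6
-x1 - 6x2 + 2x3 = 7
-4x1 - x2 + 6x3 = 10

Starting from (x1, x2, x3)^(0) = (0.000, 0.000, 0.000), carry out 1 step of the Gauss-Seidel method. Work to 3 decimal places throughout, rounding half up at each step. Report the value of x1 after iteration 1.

Iteration 1:
  x1 = (-6 - (-3)·0.000 - (-2)·0.000) / (-6) = 1.000
  x2 = (7 - (-1)·1.000 - (2)·0.000) / (-6) = -1.333
  x3 = (10 - (-4)·1.000 - (-1)·-1.333) / (6) = 2.111

1.000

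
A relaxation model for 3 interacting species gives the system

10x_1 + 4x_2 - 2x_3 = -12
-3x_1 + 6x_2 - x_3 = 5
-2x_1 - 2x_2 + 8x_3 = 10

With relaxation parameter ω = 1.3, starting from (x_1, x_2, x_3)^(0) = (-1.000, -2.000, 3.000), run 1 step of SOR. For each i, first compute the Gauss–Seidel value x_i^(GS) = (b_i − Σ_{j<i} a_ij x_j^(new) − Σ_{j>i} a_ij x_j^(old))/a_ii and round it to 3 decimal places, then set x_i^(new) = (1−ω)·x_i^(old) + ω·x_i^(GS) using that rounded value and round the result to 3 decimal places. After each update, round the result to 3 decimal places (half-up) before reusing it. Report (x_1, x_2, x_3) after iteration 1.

(0.560, 2.697, 1.783)

Iteration 1:
  x_1: GS value = (-12 - (4)·-2.000 - (-2)·3.000) / (10) = 0.200;  x_1 ← (1−ω)·-1.000 + ω·0.200 = 0.560
  x_2: GS value = (5 - (-3)·0.560 - (-1)·3.000) / (6) = 1.613;  x_2 ← (1−ω)·-2.000 + ω·1.613 = 2.697
  x_3: GS value = (10 - (-2)·0.560 - (-2)·2.697) / (8) = 2.064;  x_3 ← (1−ω)·3.000 + ω·2.064 = 1.783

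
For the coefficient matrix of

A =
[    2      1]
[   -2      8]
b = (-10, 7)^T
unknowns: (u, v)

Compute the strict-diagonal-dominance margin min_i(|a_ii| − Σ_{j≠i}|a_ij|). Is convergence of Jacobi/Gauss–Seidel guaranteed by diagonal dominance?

1

row 1: |2| − (1) = 1
row 2: |8| − (2) = 6
minimum over rows = 1 → strictly diagonally dominant (convergence guaranteed)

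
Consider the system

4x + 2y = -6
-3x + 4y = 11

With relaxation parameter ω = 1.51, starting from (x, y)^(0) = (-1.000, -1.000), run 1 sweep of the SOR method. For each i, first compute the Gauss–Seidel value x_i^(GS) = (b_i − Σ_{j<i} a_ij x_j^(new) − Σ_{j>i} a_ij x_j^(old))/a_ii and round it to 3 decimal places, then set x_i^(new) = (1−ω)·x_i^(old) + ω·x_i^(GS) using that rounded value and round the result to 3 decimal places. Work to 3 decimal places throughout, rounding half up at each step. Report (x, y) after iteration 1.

Iteration 1:
  x: GS value = (-6 - (2)·-1.000) / (4) = -1.000;  x ← (1−ω)·-1.000 + ω·-1.000 = -1.000
  y: GS value = (11 - (-3)·-1.000) / (4) = 2.000;  y ← (1−ω)·-1.000 + ω·2.000 = 3.530

(-1.000, 3.530)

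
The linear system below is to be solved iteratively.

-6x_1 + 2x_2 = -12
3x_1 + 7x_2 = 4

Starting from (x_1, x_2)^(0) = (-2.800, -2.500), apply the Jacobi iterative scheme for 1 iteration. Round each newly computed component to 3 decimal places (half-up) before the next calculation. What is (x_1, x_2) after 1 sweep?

Iteration 1:
  x_1 = (-12 - (2)·-2.500) / (-6) = 1.167
  x_2 = (4 - (3)·-2.800) / (7) = 1.771

(1.167, 1.771)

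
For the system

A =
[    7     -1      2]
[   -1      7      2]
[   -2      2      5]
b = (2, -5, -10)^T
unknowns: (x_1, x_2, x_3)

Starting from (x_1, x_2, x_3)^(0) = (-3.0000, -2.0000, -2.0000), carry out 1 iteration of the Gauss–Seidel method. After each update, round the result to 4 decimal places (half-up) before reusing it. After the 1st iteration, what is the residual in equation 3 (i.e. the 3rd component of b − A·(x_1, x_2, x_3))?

0.0002

Iteration 1:
  x_1 = (2 - (-1)·-2.0000 - (2)·-2.0000) / (7) = 0.5714
  x_2 = (-5 - (-1)·0.5714 - (2)·-2.0000) / (7) = -0.0612
  x_3 = (-10 - (-2)·0.5714 - (2)·-0.0612) / (5) = -1.7470
Residual b − A·x = (1.4330, -0.5062, 0.0002)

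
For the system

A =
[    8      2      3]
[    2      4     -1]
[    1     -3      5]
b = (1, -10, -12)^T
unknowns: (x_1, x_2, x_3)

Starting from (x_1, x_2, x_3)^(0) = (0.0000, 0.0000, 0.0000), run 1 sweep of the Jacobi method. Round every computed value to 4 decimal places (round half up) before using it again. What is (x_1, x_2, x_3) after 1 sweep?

(0.1250, -2.5000, -2.4000)

Iteration 1:
  x_1 = (1 - (2)·0.0000 - (3)·0.0000) / (8) = 0.1250
  x_2 = (-10 - (2)·0.0000 - (-1)·0.0000) / (4) = -2.5000
  x_3 = (-12 - (1)·0.0000 - (-3)·0.0000) / (5) = -2.4000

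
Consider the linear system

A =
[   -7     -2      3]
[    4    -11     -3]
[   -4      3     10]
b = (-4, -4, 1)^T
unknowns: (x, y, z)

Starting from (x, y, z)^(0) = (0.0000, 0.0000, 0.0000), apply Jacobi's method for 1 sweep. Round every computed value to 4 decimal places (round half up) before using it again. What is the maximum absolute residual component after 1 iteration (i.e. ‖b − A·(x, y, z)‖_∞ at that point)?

1.9860

Iteration 1:
  x = (-4 - (-2)·0.0000 - (3)·0.0000) / (-7) = 0.5714
  y = (-4 - (4)·0.0000 - (-3)·0.0000) / (-11) = 0.3636
  z = (1 - (-4)·0.0000 - (3)·0.0000) / (10) = 0.1000
Residual b − A·x = (0.4270, -1.9860, 1.1948); ∞-norm = 1.9860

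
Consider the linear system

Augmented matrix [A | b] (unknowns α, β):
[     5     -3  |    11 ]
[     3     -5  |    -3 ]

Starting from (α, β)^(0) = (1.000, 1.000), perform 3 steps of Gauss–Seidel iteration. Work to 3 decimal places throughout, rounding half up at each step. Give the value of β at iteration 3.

2.907

Iteration 1:
  α = (11 - (-3)·1.000) / (5) = 2.800
  β = (-3 - (3)·2.800) / (-5) = 2.280
Iteration 2:
  α = (11 - (-3)·2.280) / (5) = 3.568
  β = (-3 - (3)·3.568) / (-5) = 2.741
Iteration 3:
  α = (11 - (-3)·2.741) / (5) = 3.845
  β = (-3 - (3)·3.845) / (-5) = 2.907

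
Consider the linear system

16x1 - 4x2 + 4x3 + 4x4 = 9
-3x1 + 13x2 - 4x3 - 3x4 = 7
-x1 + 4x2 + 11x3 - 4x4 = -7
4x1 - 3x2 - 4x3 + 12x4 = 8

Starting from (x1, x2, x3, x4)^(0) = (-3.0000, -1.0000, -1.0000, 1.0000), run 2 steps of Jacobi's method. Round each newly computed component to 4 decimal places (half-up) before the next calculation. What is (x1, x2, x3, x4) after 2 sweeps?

Iteration 1:
  x1 = (9 - (-4)·-1.0000 - (4)·-1.0000 - (4)·1.0000) / (16) = 0.3125
  x2 = (7 - (-3)·-3.0000 - (-4)·-1.0000 - (-3)·1.0000) / (13) = -0.2308
  x3 = (-7 - (-1)·-3.0000 - (4)·-1.0000 - (-4)·1.0000) / (11) = -0.1818
  x4 = (8 - (4)·-3.0000 - (-3)·-1.0000 - (-4)·-1.0000) / (12) = 1.0833
Iteration 2:
  x1 = (9 - (-4)·-0.2308 - (4)·-0.1818 - (4)·1.0833) / (16) = 0.2794
  x2 = (7 - (-3)·0.3125 - (-4)·-0.1818 - (-3)·1.0833) / (13) = 0.8046
  x3 = (-7 - (-1)·0.3125 - (4)·-0.2308 - (-4)·1.0833) / (11) = -0.1301
  x4 = (8 - (4)·0.3125 - (-3)·-0.2308 - (-4)·-0.1818) / (12) = 0.4442

(0.2794, 0.8046, -0.1301, 0.4442)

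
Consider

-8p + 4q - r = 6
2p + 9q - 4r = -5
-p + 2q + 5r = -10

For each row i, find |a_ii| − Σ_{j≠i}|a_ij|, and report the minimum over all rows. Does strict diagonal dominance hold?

row 1: |-8| − (4+1) = 3
row 2: |9| − (2+4) = 3
row 3: |5| − (1+2) = 2
minimum over rows = 2 → strictly diagonally dominant (convergence guaranteed)

2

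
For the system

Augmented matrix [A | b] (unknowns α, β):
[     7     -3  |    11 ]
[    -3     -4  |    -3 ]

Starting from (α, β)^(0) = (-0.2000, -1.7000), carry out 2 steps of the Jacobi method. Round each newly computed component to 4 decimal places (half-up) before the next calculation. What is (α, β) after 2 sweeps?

Iteration 1:
  α = (11 - (-3)·-1.7000) / (7) = 0.8429
  β = (-3 - (-3)·-0.2000) / (-4) = 0.9000
Iteration 2:
  α = (11 - (-3)·0.9000) / (7) = 1.9571
  β = (-3 - (-3)·0.8429) / (-4) = 0.1178

(1.9571, 0.1178)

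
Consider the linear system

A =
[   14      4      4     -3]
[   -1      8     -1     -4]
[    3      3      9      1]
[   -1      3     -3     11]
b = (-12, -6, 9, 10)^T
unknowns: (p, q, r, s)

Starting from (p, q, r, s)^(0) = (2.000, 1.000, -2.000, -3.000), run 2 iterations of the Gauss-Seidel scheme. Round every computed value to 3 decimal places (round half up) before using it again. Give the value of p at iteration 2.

Iteration 1:
  p = (-12 - (4)·1.000 - (4)·-2.000 - (-3)·-3.000) / (14) = -1.214
  q = (-6 - (-1)·-1.214 - (-1)·-2.000 - (-4)·-3.000) / (8) = -2.652
  r = (9 - (3)·-1.214 - (3)·-2.652 - (1)·-3.000) / (9) = 2.622
  s = (10 - (-1)·-1.214 - (3)·-2.652 - (-3)·2.622) / (11) = 2.237
Iteration 2:
  p = (-12 - (4)·-2.652 - (4)·2.622 - (-3)·2.237) / (14) = -0.369
  q = (-6 - (-1)·-0.369 - (-1)·2.622 - (-4)·2.237) / (8) = 0.650
  r = (9 - (3)·-0.369 - (3)·0.650 - (1)·2.237) / (9) = 0.658
  s = (10 - (-1)·-0.369 - (3)·0.650 - (-3)·0.658) / (11) = 0.878

-0.369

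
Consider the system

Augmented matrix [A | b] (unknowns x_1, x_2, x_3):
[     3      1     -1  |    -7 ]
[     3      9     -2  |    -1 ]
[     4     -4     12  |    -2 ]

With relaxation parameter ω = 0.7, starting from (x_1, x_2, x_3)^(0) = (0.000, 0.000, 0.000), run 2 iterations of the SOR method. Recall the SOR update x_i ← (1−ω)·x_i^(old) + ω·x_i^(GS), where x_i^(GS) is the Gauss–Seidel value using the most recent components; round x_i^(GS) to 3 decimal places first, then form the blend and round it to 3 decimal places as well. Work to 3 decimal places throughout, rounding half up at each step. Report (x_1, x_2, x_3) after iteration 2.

(-2.116, 0.559, 0.608)

Iteration 1:
  x_1: GS value = (-7 - (1)·0.000 - (-1)·0.000) / (3) = -2.333;  x_1 ← (1−ω)·0.000 + ω·-2.333 = -1.633
  x_2: GS value = (-1 - (3)·-1.633 - (-2)·0.000) / (9) = 0.433;  x_2 ← (1−ω)·0.000 + ω·0.433 = 0.303
  x_3: GS value = (-2 - (4)·-1.633 - (-4)·0.303) / (12) = 0.479;  x_3 ← (1−ω)·0.000 + ω·0.479 = 0.335
Iteration 2:
  x_1: GS value = (-7 - (1)·0.303 - (-1)·0.335) / (3) = -2.323;  x_1 ← (1−ω)·-1.633 + ω·-2.323 = -2.116
  x_2: GS value = (-1 - (3)·-2.116 - (-2)·0.335) / (9) = 0.669;  x_2 ← (1−ω)·0.303 + ω·0.669 = 0.559
  x_3: GS value = (-2 - (4)·-2.116 - (-4)·0.559) / (12) = 0.725;  x_3 ← (1−ω)·0.335 + ω·0.725 = 0.608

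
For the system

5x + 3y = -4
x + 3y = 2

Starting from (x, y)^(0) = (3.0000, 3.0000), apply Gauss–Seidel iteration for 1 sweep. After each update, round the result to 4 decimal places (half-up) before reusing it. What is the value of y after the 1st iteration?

1.5333

Iteration 1:
  x = (-4 - (3)·3.0000) / (5) = -2.6000
  y = (2 - (1)·-2.6000) / (3) = 1.5333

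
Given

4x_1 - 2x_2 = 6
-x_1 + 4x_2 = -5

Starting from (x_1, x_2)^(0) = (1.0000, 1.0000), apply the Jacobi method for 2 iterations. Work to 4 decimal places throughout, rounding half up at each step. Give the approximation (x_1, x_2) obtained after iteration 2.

Iteration 1:
  x_1 = (6 - (-2)·1.0000) / (4) = 2.0000
  x_2 = (-5 - (-1)·1.0000) / (4) = -1.0000
Iteration 2:
  x_1 = (6 - (-2)·-1.0000) / (4) = 1.0000
  x_2 = (-5 - (-1)·2.0000) / (4) = -0.7500

(1.0000, -0.7500)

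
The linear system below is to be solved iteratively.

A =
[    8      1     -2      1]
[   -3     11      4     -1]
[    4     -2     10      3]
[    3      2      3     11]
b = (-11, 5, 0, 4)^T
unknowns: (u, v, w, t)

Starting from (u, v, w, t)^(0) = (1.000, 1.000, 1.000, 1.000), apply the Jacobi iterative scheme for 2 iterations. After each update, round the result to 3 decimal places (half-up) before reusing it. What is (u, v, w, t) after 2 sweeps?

Iteration 1:
  u = (-11 - (1)·1.000 - (-2)·1.000 - (1)·1.000) / (8) = -1.375
  v = (5 - (-3)·1.000 - (4)·1.000 - (-1)·1.000) / (11) = 0.455
  w = (0 - (4)·1.000 - (-2)·1.000 - (3)·1.000) / (10) = -0.500
  t = (4 - (3)·1.000 - (2)·1.000 - (3)·1.000) / (11) = -0.364
Iteration 2:
  u = (-11 - (1)·0.455 - (-2)·-0.500 - (1)·-0.364) / (8) = -1.511
  v = (5 - (-3)·-1.375 - (4)·-0.500 - (-1)·-0.364) / (11) = 0.228
  w = (0 - (4)·-1.375 - (-2)·0.455 - (3)·-0.364) / (10) = 0.750
  t = (4 - (3)·-1.375 - (2)·0.455 - (3)·-0.500) / (11) = 0.792

(-1.511, 0.228, 0.750, 0.792)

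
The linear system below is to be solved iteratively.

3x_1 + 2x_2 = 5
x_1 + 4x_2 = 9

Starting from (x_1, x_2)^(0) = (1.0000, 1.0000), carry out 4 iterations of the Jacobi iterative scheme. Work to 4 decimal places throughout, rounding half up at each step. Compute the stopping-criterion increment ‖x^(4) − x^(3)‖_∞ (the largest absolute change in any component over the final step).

Iteration 1:
  x_1 = (5 - (2)·1.0000) / (3) = 1.0000
  x_2 = (9 - (1)·1.0000) / (4) = 2.0000
Iteration 2:
  x_1 = (5 - (2)·2.0000) / (3) = 0.3333
  x_2 = (9 - (1)·1.0000) / (4) = 2.0000
Iteration 3:
  x_1 = (5 - (2)·2.0000) / (3) = 0.3333
  x_2 = (9 - (1)·0.3333) / (4) = 2.1667
Iteration 4:
  x_1 = (5 - (2)·2.1667) / (3) = 0.2222
  x_2 = (9 - (1)·0.3333) / (4) = 2.1667
Change: (-0.1111, 0.0000) → max |·| = 0.1111

0.1111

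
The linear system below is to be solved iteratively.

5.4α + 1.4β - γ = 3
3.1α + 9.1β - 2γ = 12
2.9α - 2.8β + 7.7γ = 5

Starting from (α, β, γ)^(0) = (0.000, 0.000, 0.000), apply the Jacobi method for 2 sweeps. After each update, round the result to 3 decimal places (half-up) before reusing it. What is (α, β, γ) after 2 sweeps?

Iteration 1:
  α = (3 - (1.4)·0.000 - (-1)·0.000) / (5.4) = 0.556
  β = (12 - (3.1)·0.000 - (-2)·0.000) / (9.1) = 1.319
  γ = (5 - (2.9)·0.000 - (-2.8)·0.000) / (7.7) = 0.649
Iteration 2:
  α = (3 - (1.4)·1.319 - (-1)·0.649) / (5.4) = 0.334
  β = (12 - (3.1)·0.556 - (-2)·0.649) / (9.1) = 1.272
  γ = (5 - (2.9)·0.556 - (-2.8)·1.319) / (7.7) = 0.920

(0.334, 1.272, 0.920)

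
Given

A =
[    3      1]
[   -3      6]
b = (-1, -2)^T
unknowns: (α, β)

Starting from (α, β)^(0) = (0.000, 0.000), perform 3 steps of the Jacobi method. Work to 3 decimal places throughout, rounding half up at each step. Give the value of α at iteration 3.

Iteration 1:
  α = (-1 - (1)·0.000) / (3) = -0.333
  β = (-2 - (-3)·0.000) / (6) = -0.333
Iteration 2:
  α = (-1 - (1)·-0.333) / (3) = -0.222
  β = (-2 - (-3)·-0.333) / (6) = -0.500
Iteration 3:
  α = (-1 - (1)·-0.500) / (3) = -0.167
  β = (-2 - (-3)·-0.222) / (6) = -0.444

-0.167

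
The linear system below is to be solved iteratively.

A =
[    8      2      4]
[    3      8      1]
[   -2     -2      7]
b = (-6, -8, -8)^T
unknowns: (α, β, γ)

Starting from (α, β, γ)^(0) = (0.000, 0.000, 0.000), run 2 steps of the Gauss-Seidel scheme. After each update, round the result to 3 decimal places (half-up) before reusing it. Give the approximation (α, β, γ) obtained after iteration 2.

Iteration 1:
  α = (-6 - (2)·0.000 - (4)·0.000) / (8) = -0.750
  β = (-8 - (3)·-0.750 - (1)·0.000) / (8) = -0.719
  γ = (-8 - (-2)·-0.750 - (-2)·-0.719) / (7) = -1.563
Iteration 2:
  α = (-6 - (2)·-0.719 - (4)·-1.563) / (8) = 0.211
  β = (-8 - (3)·0.211 - (1)·-1.563) / (8) = -0.884
  γ = (-8 - (-2)·0.211 - (-2)·-0.884) / (7) = -1.335

(0.211, -0.884, -1.335)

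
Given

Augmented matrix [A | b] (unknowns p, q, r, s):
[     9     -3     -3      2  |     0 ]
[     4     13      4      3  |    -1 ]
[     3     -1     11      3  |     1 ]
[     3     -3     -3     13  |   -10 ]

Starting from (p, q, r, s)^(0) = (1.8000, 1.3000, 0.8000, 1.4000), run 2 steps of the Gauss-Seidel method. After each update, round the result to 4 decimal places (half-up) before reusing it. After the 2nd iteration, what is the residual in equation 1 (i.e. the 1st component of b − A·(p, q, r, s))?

5.0559

Iteration 1:
  p = (0 - (-3)·1.3000 - (-3)·0.8000 - (2)·1.4000) / (9) = 0.3889
  q = (-1 - (4)·0.3889 - (4)·0.8000 - (3)·1.4000) / (13) = -0.7658
  r = (1 - (3)·0.3889 - (-1)·-0.7658 - (3)·1.4000) / (11) = -0.4666
  s = (-10 - (3)·0.3889 - (-3)·-0.7658 - (-3)·-0.4666) / (13) = -1.1434
Iteration 2:
  p = (0 - (-3)·-0.7658 - (-3)·-0.4666 - (2)·-1.1434) / (9) = -0.1567
  q = (-1 - (4)·-0.1567 - (4)·-0.4666 - (3)·-1.1434) / (13) = 0.3787
  r = (1 - (3)·-0.1567 - (-1)·0.3787 - (3)·-1.1434) / (11) = 0.4799
  s = (-10 - (3)·-0.1567 - (-3)·0.3787 - (-3)·0.4799) / (13) = -0.5349
Residual b − A·x = (5.0559, -5.6112, -1.8254, -0.0004)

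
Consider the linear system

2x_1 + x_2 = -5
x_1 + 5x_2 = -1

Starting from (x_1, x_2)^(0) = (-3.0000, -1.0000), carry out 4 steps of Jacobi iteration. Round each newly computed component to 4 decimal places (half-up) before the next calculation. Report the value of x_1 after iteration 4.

-2.6700

Iteration 1:
  x_1 = (-5 - (1)·-1.0000) / (2) = -2.0000
  x_2 = (-1 - (1)·-3.0000) / (5) = 0.4000
Iteration 2:
  x_1 = (-5 - (1)·0.4000) / (2) = -2.7000
  x_2 = (-1 - (1)·-2.0000) / (5) = 0.2000
Iteration 3:
  x_1 = (-5 - (1)·0.2000) / (2) = -2.6000
  x_2 = (-1 - (1)·-2.7000) / (5) = 0.3400
Iteration 4:
  x_1 = (-5 - (1)·0.3400) / (2) = -2.6700
  x_2 = (-1 - (1)·-2.6000) / (5) = 0.3200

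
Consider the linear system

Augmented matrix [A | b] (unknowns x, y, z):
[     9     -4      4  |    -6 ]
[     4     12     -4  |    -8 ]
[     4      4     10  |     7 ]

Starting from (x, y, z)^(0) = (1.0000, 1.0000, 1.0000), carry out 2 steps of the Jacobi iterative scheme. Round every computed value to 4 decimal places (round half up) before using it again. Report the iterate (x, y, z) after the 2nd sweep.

(-0.9185, -0.4778, 1.2334)

Iteration 1:
  x = (-6 - (-4)·1.0000 - (4)·1.0000) / (9) = -0.6667
  y = (-8 - (4)·1.0000 - (-4)·1.0000) / (12) = -0.6667
  z = (7 - (4)·1.0000 - (4)·1.0000) / (10) = -0.1000
Iteration 2:
  x = (-6 - (-4)·-0.6667 - (4)·-0.1000) / (9) = -0.9185
  y = (-8 - (4)·-0.6667 - (-4)·-0.1000) / (12) = -0.4778
  z = (7 - (4)·-0.6667 - (4)·-0.6667) / (10) = 1.2334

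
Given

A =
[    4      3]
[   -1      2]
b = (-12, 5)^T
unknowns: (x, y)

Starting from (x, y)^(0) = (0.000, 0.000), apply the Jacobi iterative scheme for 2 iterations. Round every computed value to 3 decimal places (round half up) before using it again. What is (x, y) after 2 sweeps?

(-4.875, 1.000)

Iteration 1:
  x = (-12 - (3)·0.000) / (4) = -3.000
  y = (5 - (-1)·0.000) / (2) = 2.500
Iteration 2:
  x = (-12 - (3)·2.500) / (4) = -4.875
  y = (5 - (-1)·-3.000) / (2) = 1.000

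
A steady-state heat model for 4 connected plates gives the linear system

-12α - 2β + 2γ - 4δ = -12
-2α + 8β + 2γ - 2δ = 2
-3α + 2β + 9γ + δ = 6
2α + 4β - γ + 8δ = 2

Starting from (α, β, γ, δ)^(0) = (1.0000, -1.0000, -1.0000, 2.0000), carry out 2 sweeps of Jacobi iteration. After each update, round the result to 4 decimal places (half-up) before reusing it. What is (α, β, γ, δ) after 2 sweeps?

(0.8333, 0.1771, 0.4583, -0.3333)

Iteration 1:
  α = (-12 - (-2)·-1.0000 - (2)·-1.0000 - (-4)·2.0000) / (-12) = 0.3333
  β = (2 - (-2)·1.0000 - (2)·-1.0000 - (-2)·2.0000) / (8) = 1.2500
  γ = (6 - (-3)·1.0000 - (2)·-1.0000 - (1)·2.0000) / (9) = 1.0000
  δ = (2 - (2)·1.0000 - (4)·-1.0000 - (-1)·-1.0000) / (8) = 0.3750
Iteration 2:
  α = (-12 - (-2)·1.2500 - (2)·1.0000 - (-4)·0.3750) / (-12) = 0.8333
  β = (2 - (-2)·0.3333 - (2)·1.0000 - (-2)·0.3750) / (8) = 0.1771
  γ = (6 - (-3)·0.3333 - (2)·1.2500 - (1)·0.3750) / (9) = 0.4583
  δ = (2 - (2)·0.3333 - (4)·1.2500 - (-1)·1.0000) / (8) = -0.3333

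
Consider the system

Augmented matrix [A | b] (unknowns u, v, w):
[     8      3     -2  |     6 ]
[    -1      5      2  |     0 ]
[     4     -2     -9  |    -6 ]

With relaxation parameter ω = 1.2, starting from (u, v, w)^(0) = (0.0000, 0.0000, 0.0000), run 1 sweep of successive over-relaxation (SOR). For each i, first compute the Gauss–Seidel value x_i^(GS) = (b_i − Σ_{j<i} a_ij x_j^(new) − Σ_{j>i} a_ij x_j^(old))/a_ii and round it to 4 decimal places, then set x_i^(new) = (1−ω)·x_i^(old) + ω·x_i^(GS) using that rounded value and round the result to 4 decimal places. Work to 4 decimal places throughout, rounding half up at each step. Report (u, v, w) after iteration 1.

(0.9000, 0.2160, 1.2224)

Iteration 1:
  u: GS value = (6 - (3)·0.0000 - (-2)·0.0000) / (8) = 0.7500;  u ← (1−ω)·0.0000 + ω·0.7500 = 0.9000
  v: GS value = (0 - (-1)·0.9000 - (2)·0.0000) / (5) = 0.1800;  v ← (1−ω)·0.0000 + ω·0.1800 = 0.2160
  w: GS value = (-6 - (4)·0.9000 - (-2)·0.2160) / (-9) = 1.0187;  w ← (1−ω)·0.0000 + ω·1.0187 = 1.2224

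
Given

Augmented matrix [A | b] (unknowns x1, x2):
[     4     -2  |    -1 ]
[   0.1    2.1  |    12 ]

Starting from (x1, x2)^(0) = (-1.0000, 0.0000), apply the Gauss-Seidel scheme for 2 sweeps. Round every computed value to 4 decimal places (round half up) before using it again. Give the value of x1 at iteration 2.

Iteration 1:
  x1 = (-1 - (-2)·0.0000) / (4) = -0.2500
  x2 = (12 - (0.1)·-0.2500) / (2.1) = 5.7262
Iteration 2:
  x1 = (-1 - (-2)·5.7262) / (4) = 2.6131
  x2 = (12 - (0.1)·2.6131) / (2.1) = 5.5899

2.6131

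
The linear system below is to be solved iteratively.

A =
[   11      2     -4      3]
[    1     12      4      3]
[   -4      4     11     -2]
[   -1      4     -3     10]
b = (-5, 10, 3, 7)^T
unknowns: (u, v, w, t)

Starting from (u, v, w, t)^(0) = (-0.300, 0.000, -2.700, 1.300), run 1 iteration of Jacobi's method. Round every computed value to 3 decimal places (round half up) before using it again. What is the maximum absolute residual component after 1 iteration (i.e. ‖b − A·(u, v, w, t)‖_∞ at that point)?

14.576

Iteration 1:
  u = (-5 - (2)·0.000 - (-4)·-2.700 - (3)·1.300) / (11) = -1.791
  v = (10 - (1)·-0.300 - (4)·-2.700 - (3)·1.300) / (12) = 1.433
  w = (3 - (-4)·-0.300 - (4)·0.000 - (-2)·1.300) / (11) = 0.400
  t = (7 - (-1)·-0.300 - (4)·0.000 - (-3)·-2.700) / (10) = -0.140
Residual b − A·x = (13.855, -6.585, -14.576, 2.077); ∞-norm = 14.576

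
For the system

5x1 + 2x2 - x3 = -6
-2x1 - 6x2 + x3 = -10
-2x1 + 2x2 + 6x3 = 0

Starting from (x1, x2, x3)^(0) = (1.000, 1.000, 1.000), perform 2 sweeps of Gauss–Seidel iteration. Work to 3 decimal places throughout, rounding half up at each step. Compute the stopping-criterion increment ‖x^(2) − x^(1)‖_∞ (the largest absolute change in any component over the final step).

Iteration 1:
  x1 = (-6 - (2)·1.000 - (-1)·1.000) / (5) = -1.400
  x2 = (-10 - (-2)·-1.400 - (1)·1.000) / (-6) = 2.300
  x3 = (0 - (-2)·-1.400 - (2)·2.300) / (6) = -1.233
Iteration 2:
  x1 = (-6 - (2)·2.300 - (-1)·-1.233) / (5) = -2.367
  x2 = (-10 - (-2)·-2.367 - (1)·-1.233) / (-6) = 2.250
  x3 = (0 - (-2)·-2.367 - (2)·2.250) / (6) = -1.539
Change: (-0.967, -0.050, -0.306) → max |·| = 0.967

0.967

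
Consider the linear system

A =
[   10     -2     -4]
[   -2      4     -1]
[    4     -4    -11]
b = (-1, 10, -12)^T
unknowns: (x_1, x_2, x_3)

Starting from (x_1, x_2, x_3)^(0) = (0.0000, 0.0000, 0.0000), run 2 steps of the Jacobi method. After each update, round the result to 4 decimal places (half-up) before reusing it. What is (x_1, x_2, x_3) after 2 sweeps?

Iteration 1:
  x_1 = (-1 - (-2)·0.0000 - (-4)·0.0000) / (10) = -0.1000
  x_2 = (10 - (-2)·0.0000 - (-1)·0.0000) / (4) = 2.5000
  x_3 = (-12 - (4)·0.0000 - (-4)·0.0000) / (-11) = 1.0909
Iteration 2:
  x_1 = (-1 - (-2)·2.5000 - (-4)·1.0909) / (10) = 0.8364
  x_2 = (10 - (-2)·-0.1000 - (-1)·1.0909) / (4) = 2.7227
  x_3 = (-12 - (4)·-0.1000 - (-4)·2.5000) / (-11) = 0.1455

(0.8364, 2.7227, 0.1455)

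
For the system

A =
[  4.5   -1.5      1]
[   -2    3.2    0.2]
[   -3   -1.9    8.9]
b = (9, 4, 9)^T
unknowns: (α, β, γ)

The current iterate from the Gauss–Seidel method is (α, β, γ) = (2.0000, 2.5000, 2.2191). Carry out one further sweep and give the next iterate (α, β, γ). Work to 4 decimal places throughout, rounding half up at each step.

(2.3402, 2.5739, 2.3496)

One sweep:
  α = (9 - (-1.5)·2.5000 - (1)·2.2191) / (4.5) = 2.3402
  β = (4 - (-2)·2.3402 - (0.2)·2.2191) / (3.2) = 2.5739
  γ = (9 - (-3)·2.3402 - (-1.9)·2.5739) / (8.9) = 2.3496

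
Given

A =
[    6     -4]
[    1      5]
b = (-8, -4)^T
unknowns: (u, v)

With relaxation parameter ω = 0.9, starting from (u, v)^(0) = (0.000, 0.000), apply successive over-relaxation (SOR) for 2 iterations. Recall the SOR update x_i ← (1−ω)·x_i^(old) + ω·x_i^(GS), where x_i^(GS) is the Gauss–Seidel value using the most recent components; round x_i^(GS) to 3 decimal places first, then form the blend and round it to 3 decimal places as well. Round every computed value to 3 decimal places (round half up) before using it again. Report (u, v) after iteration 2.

(-1.622, -0.479)

Iteration 1:
  u: GS value = (-8 - (-4)·0.000) / (6) = -1.333;  u ← (1−ω)·0.000 + ω·-1.333 = -1.200
  v: GS value = (-4 - (1)·-1.200) / (5) = -0.560;  v ← (1−ω)·0.000 + ω·-0.560 = -0.504
Iteration 2:
  u: GS value = (-8 - (-4)·-0.504) / (6) = -1.669;  u ← (1−ω)·-1.200 + ω·-1.669 = -1.622
  v: GS value = (-4 - (1)·-1.622) / (5) = -0.476;  v ← (1−ω)·-0.504 + ω·-0.476 = -0.479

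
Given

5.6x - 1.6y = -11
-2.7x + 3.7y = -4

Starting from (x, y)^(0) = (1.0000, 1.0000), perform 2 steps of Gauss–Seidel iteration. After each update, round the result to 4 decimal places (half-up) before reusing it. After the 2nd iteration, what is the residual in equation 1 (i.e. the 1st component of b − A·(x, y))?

-1.1030

Iteration 1:
  x = (-11 - (-1.6)·1.0000) / (5.6) = -1.6786
  y = (-4 - (-2.7)·-1.6786) / (3.7) = -2.3060
Iteration 2:
  x = (-11 - (-1.6)·-2.3060) / (5.6) = -2.6231
  y = (-4 - (-2.7)·-2.6231) / (3.7) = -2.9952
Residual b − A·x = (-1.1030, -0.0001)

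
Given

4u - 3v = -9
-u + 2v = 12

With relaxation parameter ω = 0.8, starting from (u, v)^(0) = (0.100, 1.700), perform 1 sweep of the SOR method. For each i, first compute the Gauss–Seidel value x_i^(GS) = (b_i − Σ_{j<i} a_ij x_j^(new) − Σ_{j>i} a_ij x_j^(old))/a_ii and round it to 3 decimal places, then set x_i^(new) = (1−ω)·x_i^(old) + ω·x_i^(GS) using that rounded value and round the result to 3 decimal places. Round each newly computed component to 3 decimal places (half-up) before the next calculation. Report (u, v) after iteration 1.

(-0.760, 4.836)

Iteration 1:
  u: GS value = (-9 - (-3)·1.700) / (4) = -0.975;  u ← (1−ω)·0.100 + ω·-0.975 = -0.760
  v: GS value = (12 - (-1)·-0.760) / (2) = 5.620;  v ← (1−ω)·1.700 + ω·5.620 = 4.836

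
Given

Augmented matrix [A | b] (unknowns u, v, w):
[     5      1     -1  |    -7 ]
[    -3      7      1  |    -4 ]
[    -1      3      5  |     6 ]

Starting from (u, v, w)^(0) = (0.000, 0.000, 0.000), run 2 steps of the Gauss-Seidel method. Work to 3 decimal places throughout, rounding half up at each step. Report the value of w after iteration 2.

Iteration 1:
  u = (-7 - (1)·0.000 - (-1)·0.000) / (5) = -1.400
  v = (-4 - (-3)·-1.400 - (1)·0.000) / (7) = -1.171
  w = (6 - (-1)·-1.400 - (3)·-1.171) / (5) = 1.623
Iteration 2:
  u = (-7 - (1)·-1.171 - (-1)·1.623) / (5) = -0.841
  v = (-4 - (-3)·-0.841 - (1)·1.623) / (7) = -1.164
  w = (6 - (-1)·-0.841 - (3)·-1.164) / (5) = 1.730

1.730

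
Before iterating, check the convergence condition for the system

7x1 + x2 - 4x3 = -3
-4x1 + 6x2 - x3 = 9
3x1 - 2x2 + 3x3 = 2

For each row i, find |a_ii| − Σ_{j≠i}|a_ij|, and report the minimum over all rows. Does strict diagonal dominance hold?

-2

row 1: |7| − (1+4) = 2
row 2: |6| − (4+1) = 1
row 3: |3| − (3+2) = -2
minimum over rows = -2 → not strictly diagonally dominant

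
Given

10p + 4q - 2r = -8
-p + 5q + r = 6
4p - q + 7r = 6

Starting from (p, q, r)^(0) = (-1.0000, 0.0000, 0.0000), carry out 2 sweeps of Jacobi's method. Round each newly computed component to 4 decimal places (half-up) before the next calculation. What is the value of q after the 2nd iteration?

Iteration 1:
  p = (-8 - (4)·0.0000 - (-2)·0.0000) / (10) = -0.8000
  q = (6 - (-1)·-1.0000 - (1)·0.0000) / (5) = 1.0000
  r = (6 - (4)·-1.0000 - (-1)·0.0000) / (7) = 1.4286
Iteration 2:
  p = (-8 - (4)·1.0000 - (-2)·1.4286) / (10) = -0.9143
  q = (6 - (-1)·-0.8000 - (1)·1.4286) / (5) = 0.7543
  r = (6 - (4)·-0.8000 - (-1)·1.0000) / (7) = 1.4571

0.7543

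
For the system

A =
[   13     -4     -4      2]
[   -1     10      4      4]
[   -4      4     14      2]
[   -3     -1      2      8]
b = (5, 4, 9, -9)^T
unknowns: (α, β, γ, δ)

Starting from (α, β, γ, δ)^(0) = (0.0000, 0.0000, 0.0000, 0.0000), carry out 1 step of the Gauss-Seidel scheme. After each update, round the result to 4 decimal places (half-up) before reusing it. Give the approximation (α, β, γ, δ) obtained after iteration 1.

(0.3846, 0.4385, 0.6275, -1.0828)

Iteration 1:
  α = (5 - (-4)·0.0000 - (-4)·0.0000 - (2)·0.0000) / (13) = 0.3846
  β = (4 - (-1)·0.3846 - (4)·0.0000 - (4)·0.0000) / (10) = 0.4385
  γ = (9 - (-4)·0.3846 - (4)·0.4385 - (2)·0.0000) / (14) = 0.6275
  δ = (-9 - (-3)·0.3846 - (-1)·0.4385 - (2)·0.6275) / (8) = -1.0828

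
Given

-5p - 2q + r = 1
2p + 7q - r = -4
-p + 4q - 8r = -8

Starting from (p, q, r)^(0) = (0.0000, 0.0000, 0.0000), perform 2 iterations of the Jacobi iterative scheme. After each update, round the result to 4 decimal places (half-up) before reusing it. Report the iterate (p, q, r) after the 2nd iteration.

Iteration 1:
  p = (1 - (-2)·0.0000 - (1)·0.0000) / (-5) = -0.2000
  q = (-4 - (2)·0.0000 - (-1)·0.0000) / (7) = -0.5714
  r = (-8 - (-1)·0.0000 - (4)·0.0000) / (-8) = 1.0000
Iteration 2:
  p = (1 - (-2)·-0.5714 - (1)·1.0000) / (-5) = 0.2286
  q = (-4 - (2)·-0.2000 - (-1)·1.0000) / (7) = -0.3714
  r = (-8 - (-1)·-0.2000 - (4)·-0.5714) / (-8) = 0.7393

(0.2286, -0.3714, 0.7393)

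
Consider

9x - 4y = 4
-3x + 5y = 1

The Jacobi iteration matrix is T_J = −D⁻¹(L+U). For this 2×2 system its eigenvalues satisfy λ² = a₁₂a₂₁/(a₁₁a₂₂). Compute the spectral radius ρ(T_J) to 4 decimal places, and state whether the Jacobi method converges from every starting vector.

a₁₂a₂₁/(a₁₁a₂₂) = (-4)·(-3) / ((9)·(5)) = 0.266667
ρ = √|0.266667| = √0.266667 = 0.5164
ρ < 1, so Jacobi converges

0.5164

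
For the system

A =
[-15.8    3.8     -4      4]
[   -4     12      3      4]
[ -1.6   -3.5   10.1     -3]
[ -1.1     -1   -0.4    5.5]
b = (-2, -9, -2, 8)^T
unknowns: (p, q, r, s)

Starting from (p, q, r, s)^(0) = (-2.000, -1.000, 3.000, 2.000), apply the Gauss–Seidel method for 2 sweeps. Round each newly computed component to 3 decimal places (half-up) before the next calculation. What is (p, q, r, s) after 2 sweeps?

(-0.073, -0.971, -0.269, 1.244)

Iteration 1:
  p = (-2 - (3.8)·-1.000 - (-4)·3.000 - (4)·2.000) / (-15.8) = -0.367
  q = (-9 - (-4)·-0.367 - (3)·3.000 - (4)·2.000) / (12) = -2.289
  r = (-2 - (-1.6)·-0.367 - (-3.5)·-2.289 - (-3)·2.000) / (10.1) = -0.455
  s = (8 - (-1.1)·-0.367 - (-1)·-2.289 - (-0.4)·-0.455) / (5.5) = 0.932
Iteration 2:
  p = (-2 - (3.8)·-2.289 - (-4)·-0.455 - (4)·0.932) / (-15.8) = -0.073
  q = (-9 - (-4)·-0.073 - (3)·-0.455 - (4)·0.932) / (12) = -0.971
  r = (-2 - (-1.6)·-0.073 - (-3.5)·-0.971 - (-3)·0.932) / (10.1) = -0.269
  s = (8 - (-1.1)·-0.073 - (-1)·-0.971 - (-0.4)·-0.269) / (5.5) = 1.244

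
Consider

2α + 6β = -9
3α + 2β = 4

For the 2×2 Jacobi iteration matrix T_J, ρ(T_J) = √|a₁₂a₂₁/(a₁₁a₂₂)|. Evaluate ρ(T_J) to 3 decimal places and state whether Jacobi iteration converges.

a₁₂a₂₁/(a₁₁a₂₂) = (6)·(3) / ((2)·(2)) = 4.500000
ρ = √|4.500000| = √4.500000 = 2.121
ρ > 1, so Jacobi diverges

2.121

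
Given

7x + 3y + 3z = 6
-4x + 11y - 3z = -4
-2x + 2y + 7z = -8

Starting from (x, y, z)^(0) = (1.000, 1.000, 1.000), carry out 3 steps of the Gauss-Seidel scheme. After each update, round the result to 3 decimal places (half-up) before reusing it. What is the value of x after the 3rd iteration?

1.230

Iteration 1:
  x = (6 - (3)·1.000 - (3)·1.000) / (7) = 0.000
  y = (-4 - (-4)·0.000 - (-3)·1.000) / (11) = -0.091
  z = (-8 - (-2)·0.000 - (2)·-0.091) / (7) = -1.117
Iteration 2:
  x = (6 - (3)·-0.091 - (3)·-1.117) / (7) = 1.375
  y = (-4 - (-4)·1.375 - (-3)·-1.117) / (11) = -0.168
  z = (-8 - (-2)·1.375 - (2)·-0.168) / (7) = -0.702
Iteration 3:
  x = (6 - (3)·-0.168 - (3)·-0.702) / (7) = 1.230
  y = (-4 - (-4)·1.230 - (-3)·-0.702) / (11) = -0.108
  z = (-8 - (-2)·1.230 - (2)·-0.108) / (7) = -0.761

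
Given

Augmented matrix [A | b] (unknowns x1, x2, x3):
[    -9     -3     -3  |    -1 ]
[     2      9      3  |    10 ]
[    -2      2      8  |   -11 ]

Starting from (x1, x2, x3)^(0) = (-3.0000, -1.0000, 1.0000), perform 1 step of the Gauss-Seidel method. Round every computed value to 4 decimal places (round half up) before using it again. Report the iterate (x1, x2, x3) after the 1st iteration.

(0.1111, 0.7531, -1.5355)

Iteration 1:
  x1 = (-1 - (-3)·-1.0000 - (-3)·1.0000) / (-9) = 0.1111
  x2 = (10 - (2)·0.1111 - (3)·1.0000) / (9) = 0.7531
  x3 = (-11 - (-2)·0.1111 - (2)·0.7531) / (8) = -1.5355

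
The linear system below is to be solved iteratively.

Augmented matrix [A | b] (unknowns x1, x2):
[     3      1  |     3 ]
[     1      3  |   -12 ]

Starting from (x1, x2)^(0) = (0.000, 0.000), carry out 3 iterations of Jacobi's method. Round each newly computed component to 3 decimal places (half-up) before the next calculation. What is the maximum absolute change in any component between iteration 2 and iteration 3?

0.445

Iteration 1:
  x1 = (3 - (1)·0.000) / (3) = 1.000
  x2 = (-12 - (1)·0.000) / (3) = -4.000
Iteration 2:
  x1 = (3 - (1)·-4.000) / (3) = 2.333
  x2 = (-12 - (1)·1.000) / (3) = -4.333
Iteration 3:
  x1 = (3 - (1)·-4.333) / (3) = 2.444
  x2 = (-12 - (1)·2.333) / (3) = -4.778
Change: (0.111, -0.445) → max |·| = 0.445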